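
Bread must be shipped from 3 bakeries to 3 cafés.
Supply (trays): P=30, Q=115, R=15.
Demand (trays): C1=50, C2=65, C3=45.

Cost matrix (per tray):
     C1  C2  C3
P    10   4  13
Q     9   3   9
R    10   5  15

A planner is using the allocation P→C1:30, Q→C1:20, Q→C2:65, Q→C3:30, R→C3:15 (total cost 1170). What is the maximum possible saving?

75

Current plan cost = 30·10 + 20·9 + 65·3 + 30·9 + 15·15 = 1170.
Optimal plan:
  P→C2: 30 trays
  Q→C1: 35 trays
  Q→C2: 35 trays
  Q→C3: 45 trays
  R→C1: 15 trays
Optimal cost = 1095.
Saving = 1170 − 1095 = 75.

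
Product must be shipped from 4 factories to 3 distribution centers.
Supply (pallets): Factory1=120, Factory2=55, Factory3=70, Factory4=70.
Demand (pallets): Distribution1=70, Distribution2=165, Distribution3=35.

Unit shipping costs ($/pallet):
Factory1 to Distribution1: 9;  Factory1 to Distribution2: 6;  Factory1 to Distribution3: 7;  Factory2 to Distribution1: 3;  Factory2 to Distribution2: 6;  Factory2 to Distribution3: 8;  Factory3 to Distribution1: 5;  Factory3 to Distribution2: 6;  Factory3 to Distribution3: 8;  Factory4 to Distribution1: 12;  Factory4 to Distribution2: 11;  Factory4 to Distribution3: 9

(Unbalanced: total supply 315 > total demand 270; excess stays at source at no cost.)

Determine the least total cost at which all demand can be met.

One minimum-cost allocation:
  Factory1–Distribution2: 110 × $6 = $660
  Factory1–Distribution3: 10 × $7 = $70
  Factory2–Distribution1: 55 × $3 = $165
  Factory3–Distribution1: 15 × $5 = $75
  Factory3–Distribution2: 55 × $6 = $330
  Factory4–Distribution3: 25 × $9 = $225
Total = 660 + 70 + 165 + 75 + 330 + 225 = $1525.
(Supply check: Factory1 ships 120; Factory2 ships 55; Factory3 ships 70; Factory4 ships 25.)

1525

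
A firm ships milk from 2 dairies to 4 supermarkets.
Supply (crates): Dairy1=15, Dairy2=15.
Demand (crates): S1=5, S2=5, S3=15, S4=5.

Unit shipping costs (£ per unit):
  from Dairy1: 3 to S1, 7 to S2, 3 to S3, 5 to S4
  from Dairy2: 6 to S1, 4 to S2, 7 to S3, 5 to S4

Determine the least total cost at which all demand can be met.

120

Optimal allocation:
  Dairy1–S3: 15 × £3 = £45
  Dairy2–S1: 5 × £6 = £30
  Dairy2–S2: 5 × £4 = £20
  Dairy2–S4: 5 × £5 = £25
Total = 45 + 30 + 20 + 25 = £120.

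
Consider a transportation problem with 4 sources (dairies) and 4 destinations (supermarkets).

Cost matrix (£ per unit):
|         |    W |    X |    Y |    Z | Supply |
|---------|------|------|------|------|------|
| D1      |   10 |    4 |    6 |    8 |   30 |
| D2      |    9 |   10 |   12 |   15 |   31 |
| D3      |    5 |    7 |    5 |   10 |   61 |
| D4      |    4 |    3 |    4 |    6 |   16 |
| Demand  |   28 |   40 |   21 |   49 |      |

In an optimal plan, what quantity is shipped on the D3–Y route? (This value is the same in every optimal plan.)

Optimal shipments:
  D1->X: 9 × £4 = £36
  D1->Z: 21 × £8 = £168
  D2->X: 31 × £10 = £310
  D3->W: 28 × £5 = £140
  D3->Y: 21 × £5 = £105
  D3->Z: 12 × £10 = £120
  D4->Z: 16 × £6 = £96
Total cost = £975.
So D3→Y carries 21 crates.

21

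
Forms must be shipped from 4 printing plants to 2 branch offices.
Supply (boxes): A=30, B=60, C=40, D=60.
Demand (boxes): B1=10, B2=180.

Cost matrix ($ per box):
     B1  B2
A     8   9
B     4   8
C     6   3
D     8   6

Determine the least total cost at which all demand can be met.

1190

One minimum-cost allocation:
  A–B2: 30 × $9 = $270
  B–B1: 10 × $4 = $40
  B–B2: 50 × $8 = $400
  C–B2: 40 × $3 = $120
  D–B2: 60 × $6 = $360
Total = 270 + 40 + 400 + 120 + 360 = $1190.
(Supply check: A ships 30; B ships 60; C ships 40; D ships 60.)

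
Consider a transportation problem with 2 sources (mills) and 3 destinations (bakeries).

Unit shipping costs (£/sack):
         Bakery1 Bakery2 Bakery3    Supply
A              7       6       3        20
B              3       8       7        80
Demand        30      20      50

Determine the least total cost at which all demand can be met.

Optimal allocation:
  A→Bakery3: 20 × £3 = £60
  B→Bakery1: 30 × £3 = £90
  B→Bakery2: 20 × £8 = £160
  B→Bakery3: 30 × £7 = £210
Total = 60 + 90 + 160 + 210 = £520.

520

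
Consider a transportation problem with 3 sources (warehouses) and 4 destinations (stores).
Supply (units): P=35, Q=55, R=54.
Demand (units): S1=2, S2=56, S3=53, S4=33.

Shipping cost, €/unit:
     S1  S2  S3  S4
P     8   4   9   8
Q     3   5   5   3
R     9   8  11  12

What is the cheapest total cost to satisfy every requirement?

876

One minimum-cost allocation:
  P–S2: 35 units
  Q–S3: 22 units
  Q–S4: 33 units
  R–S1: 2 units
  R–S2: 21 units
  R–S3: 31 units
Total cost = €876.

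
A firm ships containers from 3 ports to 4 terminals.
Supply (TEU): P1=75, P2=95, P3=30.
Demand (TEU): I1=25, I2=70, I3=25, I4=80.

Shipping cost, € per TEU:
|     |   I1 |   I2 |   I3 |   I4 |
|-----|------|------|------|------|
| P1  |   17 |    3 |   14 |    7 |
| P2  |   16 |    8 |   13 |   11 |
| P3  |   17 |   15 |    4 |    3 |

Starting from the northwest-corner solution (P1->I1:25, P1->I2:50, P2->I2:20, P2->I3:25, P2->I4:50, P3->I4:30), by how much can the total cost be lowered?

170

Current plan cost = 25·17 + 50·3 + 20·8 + 25·13 + 50·11 + 30·3 = €1700.
Optimal plan:
  P1–I2: 70 TEU
  P1–I4: 5 TEU
  P2–I1: 25 TEU
  P2–I4: 70 TEU
  P3–I3: 25 TEU
  P3–I4: 5 TEU
Optimal cost = €1530.
Saving = 1700 − 1530 = €170.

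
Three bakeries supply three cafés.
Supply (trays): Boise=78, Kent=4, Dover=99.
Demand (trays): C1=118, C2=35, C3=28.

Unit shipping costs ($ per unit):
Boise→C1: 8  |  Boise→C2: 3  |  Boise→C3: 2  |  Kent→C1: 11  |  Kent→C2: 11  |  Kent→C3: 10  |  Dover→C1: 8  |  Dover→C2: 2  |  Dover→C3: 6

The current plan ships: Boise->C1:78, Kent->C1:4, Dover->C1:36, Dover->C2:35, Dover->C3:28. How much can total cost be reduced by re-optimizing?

Current plan cost = 78·8 + 4·11 + 36·8 + 35·2 + 28·6 = $1194.
Optimal plan:
  Boise→C1: 50 × $8 = $400
  Boise→C3: 28 × $2 = $56
  Kent→C1: 4 × $11 = $44
  Dover→C1: 64 × $8 = $512
  Dover→C2: 35 × $2 = $70
Optimal cost = $1082.
Saving = 1194 − 1082 = $112.

112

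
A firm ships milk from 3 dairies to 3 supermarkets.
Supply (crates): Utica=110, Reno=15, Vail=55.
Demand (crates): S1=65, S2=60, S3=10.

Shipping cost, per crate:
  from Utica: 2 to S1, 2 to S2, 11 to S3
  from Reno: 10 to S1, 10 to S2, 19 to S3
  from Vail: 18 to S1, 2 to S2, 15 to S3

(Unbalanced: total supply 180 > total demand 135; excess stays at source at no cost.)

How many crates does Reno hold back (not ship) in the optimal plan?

15

Minimum-cost shipments:
  Utica→S1: 65 crates
  Utica→S2: 35 crates
  Utica→S3: 10 crates
  Vail→S2: 25 crates
Total cost = 360.
Reno ships 0 of its 15, leaving 15.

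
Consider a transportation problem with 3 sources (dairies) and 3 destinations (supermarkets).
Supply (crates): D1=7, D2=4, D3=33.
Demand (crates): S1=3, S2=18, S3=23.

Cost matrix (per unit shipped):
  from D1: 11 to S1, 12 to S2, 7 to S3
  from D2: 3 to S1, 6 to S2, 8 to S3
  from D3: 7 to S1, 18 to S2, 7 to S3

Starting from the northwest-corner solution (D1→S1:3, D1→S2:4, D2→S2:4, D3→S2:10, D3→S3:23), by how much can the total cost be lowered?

Current plan cost = 3·11 + 4·12 + 4·6 + 10·18 + 23·7 = 446.
Optimal plan:
  D1 to S2: 7 crates
  D2 to S2: 4 crates
  D3 to S1: 3 crates
  D3 to S2: 7 crates
  D3 to S3: 23 crates
Optimal cost = 416.
Saving = 446 − 416 = 30.

30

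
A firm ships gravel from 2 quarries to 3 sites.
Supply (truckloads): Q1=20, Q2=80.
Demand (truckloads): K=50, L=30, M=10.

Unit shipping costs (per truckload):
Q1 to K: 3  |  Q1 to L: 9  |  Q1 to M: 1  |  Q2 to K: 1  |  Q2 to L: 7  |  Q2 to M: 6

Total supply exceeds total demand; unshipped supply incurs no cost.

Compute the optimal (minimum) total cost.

An optimal shipping plan:
  Q1–M: 10 × 1 = 10
  Q2–K: 50 × 1 = 50
  Q2–L: 30 × 7 = 210
Total = 10 + 50 + 210 = 270.

270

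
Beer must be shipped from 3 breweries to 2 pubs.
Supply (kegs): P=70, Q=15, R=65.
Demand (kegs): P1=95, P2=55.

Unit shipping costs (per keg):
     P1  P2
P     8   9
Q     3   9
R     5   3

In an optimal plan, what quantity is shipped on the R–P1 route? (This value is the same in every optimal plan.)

10

Optimal shipments:
  P→P1: 70 × 8 = 560
  Q→P1: 15 × 3 = 45
  R→P1: 10 × 5 = 50
  R→P2: 55 × 3 = 165
Total cost = 820.
So R→P1 carries 10 kegs.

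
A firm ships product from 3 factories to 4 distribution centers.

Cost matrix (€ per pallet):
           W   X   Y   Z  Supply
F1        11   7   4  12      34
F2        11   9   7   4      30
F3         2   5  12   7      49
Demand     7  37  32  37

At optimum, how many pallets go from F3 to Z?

Solving gives:
  F1->X: 2 × €7 = €14
  F1->Y: 32 × €4 = €128
  F2->Z: 30 × €4 = €120
  F3->W: 7 × €2 = €14
  F3->X: 35 × €5 = €175
  F3->Z: 7 × €7 = €49
Total cost = €500.
So F3→Z carries 7 pallets.

7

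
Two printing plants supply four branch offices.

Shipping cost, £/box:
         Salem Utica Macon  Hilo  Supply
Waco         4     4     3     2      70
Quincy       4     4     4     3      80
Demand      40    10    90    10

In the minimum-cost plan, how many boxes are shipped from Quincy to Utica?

10

Optimal shipments:
  Waco to Macon: 60 × £3 = £180
  Waco to Hilo: 10 × £2 = £20
  Quincy to Salem: 40 × £4 = £160
  Quincy to Utica: 10 × £4 = £40
  Quincy to Macon: 30 × £4 = £120
Total cost = £520.
So Quincy→Utica carries 10 boxes.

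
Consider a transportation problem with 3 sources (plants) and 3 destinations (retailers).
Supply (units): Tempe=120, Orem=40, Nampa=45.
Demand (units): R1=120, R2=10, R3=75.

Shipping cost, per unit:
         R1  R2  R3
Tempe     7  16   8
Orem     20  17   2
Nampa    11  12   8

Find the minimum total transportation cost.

1320

An optimal shipping plan:
  Tempe->R1: 120 × 7 = 840
  Orem->R3: 40 × 2 = 80
  Nampa->R2: 10 × 12 = 120
  Nampa->R3: 35 × 8 = 280
Total = 840 + 80 + 120 + 280 = 1320.
(Supply check: Tempe ships 120; Orem ships 40; Nampa ships 45.)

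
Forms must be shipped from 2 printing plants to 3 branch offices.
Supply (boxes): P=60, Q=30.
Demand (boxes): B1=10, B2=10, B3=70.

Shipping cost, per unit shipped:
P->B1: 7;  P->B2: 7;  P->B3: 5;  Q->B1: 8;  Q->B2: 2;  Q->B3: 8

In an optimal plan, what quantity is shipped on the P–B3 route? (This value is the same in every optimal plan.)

The minimum-cost plan:
  P–B3: 60 × 5 = 300
  Q–B1: 10 × 8 = 80
  Q–B2: 10 × 2 = 20
  Q–B3: 10 × 8 = 80
Total cost = 480.
So P→B3 carries 60 boxes.

60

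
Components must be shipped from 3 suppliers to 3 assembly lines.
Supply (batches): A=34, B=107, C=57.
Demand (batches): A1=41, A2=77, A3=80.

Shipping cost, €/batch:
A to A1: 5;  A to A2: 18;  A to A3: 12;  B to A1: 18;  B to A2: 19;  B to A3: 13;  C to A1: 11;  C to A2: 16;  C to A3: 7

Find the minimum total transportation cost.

A cheapest plan:
  A->A1: 34 × €5 = €170
  B->A2: 77 × €19 = €1463
  B->A3: 30 × €13 = €390
  C->A1: 7 × €11 = €77
  C->A3: 50 × €7 = €350
Total = 170 + 1463 + 390 + 77 + 350 = €2450.

2450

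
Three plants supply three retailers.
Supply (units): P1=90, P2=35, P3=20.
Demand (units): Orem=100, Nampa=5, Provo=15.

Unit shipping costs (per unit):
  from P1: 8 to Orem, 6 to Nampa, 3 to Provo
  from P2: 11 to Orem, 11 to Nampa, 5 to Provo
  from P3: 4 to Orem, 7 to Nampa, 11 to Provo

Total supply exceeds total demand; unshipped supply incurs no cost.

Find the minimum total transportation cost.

A cheapest plan:
  P1–Orem: 80 × 8 = 640
  P1–Nampa: 5 × 6 = 30
  P1–Provo: 5 × 3 = 15
  P2–Provo: 10 × 5 = 50
  P3–Orem: 20 × 4 = 80
Total = 640 + 30 + 15 + 50 + 80 = 815.
(Supply check: P1 ships 90; P2 ships 10; P3 ships 20.)

815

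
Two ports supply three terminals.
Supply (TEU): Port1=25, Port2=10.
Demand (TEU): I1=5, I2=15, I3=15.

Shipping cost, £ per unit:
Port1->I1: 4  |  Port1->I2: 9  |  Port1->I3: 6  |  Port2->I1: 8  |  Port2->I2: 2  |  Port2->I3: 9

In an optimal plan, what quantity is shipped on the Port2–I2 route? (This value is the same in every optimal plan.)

The minimum-cost plan:
  Port1->I1: 5 TEU
  Port1->I2: 5 TEU
  Port1->I3: 15 TEU
  Port2->I2: 10 TEU
Total cost = £175.
So Port2→I2 carries 10 TEU.

10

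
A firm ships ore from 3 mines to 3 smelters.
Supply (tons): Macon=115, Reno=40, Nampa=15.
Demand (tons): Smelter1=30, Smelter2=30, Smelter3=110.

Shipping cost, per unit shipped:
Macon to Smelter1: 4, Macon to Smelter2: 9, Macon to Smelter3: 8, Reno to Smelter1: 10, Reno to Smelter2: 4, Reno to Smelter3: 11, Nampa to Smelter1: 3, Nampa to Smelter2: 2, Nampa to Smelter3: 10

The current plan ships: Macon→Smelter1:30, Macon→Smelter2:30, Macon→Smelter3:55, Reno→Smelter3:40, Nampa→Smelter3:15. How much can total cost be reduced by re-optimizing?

Current plan cost = 30·4 + 30·9 + 55·8 + 40·11 + 15·10 = 1420.
Optimal plan:
  Macon–Smelter1: 15 tons
  Macon–Smelter3: 100 tons
  Reno–Smelter2: 30 tons
  Reno–Smelter3: 10 tons
  Nampa–Smelter1: 15 tons
Optimal cost = 1135.
Saving = 1420 − 1135 = 285.

285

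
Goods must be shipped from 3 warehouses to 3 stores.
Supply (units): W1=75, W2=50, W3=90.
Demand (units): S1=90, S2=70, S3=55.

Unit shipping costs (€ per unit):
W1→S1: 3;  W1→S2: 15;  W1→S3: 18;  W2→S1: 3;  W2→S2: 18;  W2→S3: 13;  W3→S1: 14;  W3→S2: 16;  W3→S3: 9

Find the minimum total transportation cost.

1850

One minimum-cost allocation:
  W1–S1: 40 × €3 = €120
  W1–S2: 35 × €15 = €525
  W2–S1: 50 × €3 = €150
  W3–S2: 35 × €16 = €560
  W3–S3: 55 × €9 = €495
Total = 120 + 525 + 150 + 560 + 495 = €1850.
(Supply check: W1 ships 75; W2 ships 50; W3 ships 90.)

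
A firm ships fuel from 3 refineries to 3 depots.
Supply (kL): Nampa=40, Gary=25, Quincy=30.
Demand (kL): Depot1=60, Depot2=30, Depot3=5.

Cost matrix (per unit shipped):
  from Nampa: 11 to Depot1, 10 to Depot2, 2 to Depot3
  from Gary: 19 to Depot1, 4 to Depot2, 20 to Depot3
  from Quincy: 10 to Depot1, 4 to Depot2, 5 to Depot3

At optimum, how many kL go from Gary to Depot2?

25

Solving gives:
  Nampa→Depot1: 35 × 11 = 385
  Nampa→Depot3: 5 × 2 = 10
  Gary→Depot2: 25 × 4 = 100
  Quincy→Depot1: 25 × 10 = 250
  Quincy→Depot2: 5 × 4 = 20
Total cost = 765.
So Gary→Depot2 carries 25 kL.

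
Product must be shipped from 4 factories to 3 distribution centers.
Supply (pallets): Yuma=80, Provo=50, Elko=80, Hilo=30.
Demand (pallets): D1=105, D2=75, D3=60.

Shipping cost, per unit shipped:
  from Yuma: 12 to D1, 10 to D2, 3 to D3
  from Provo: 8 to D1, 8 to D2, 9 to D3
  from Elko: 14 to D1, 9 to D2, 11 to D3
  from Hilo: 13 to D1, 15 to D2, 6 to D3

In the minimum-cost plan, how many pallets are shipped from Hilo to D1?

30

The minimum-cost plan:
  Yuma–D1: 20 pallets
  Yuma–D3: 60 pallets
  Provo–D1: 50 pallets
  Elko–D1: 5 pallets
  Elko–D2: 75 pallets
  Hilo–D1: 30 pallets
Total cost = 1955.
So Hilo→D1 carries 30 pallets.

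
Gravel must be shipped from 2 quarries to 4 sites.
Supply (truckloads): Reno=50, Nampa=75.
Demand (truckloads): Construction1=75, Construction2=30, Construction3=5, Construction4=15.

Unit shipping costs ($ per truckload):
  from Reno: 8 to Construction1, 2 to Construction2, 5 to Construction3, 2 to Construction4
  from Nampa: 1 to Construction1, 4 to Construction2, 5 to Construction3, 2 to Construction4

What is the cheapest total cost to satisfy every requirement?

Optimal allocation:
  Reno->Construction2: 30 truckloads
  Reno->Construction3: 5 truckloads
  Reno->Construction4: 15 truckloads
  Nampa->Construction1: 75 truckloads
Total cost = $190.

190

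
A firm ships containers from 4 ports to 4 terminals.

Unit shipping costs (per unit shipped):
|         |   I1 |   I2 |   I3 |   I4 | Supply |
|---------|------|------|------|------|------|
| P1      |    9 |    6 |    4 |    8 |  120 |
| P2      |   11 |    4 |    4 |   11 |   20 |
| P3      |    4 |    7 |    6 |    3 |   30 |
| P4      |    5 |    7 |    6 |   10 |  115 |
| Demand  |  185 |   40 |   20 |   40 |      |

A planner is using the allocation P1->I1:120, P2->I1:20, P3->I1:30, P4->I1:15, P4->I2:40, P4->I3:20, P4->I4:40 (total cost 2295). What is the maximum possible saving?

640

Current plan cost = 120·9 + 20·11 + 30·4 + 15·5 + 40·7 + 20·6 + 40·10 = 2295.
Optimal plan:
  P1->I1: 40 × 9 = 360
  P1->I2: 20 × 6 = 120
  P1->I3: 20 × 4 = 80
  P1->I4: 40 × 8 = 320
  P2->I2: 20 × 4 = 80
  P3->I1: 30 × 4 = 120
  P4->I1: 115 × 5 = 575
Optimal cost = 1655.
Saving = 2295 − 1655 = 640.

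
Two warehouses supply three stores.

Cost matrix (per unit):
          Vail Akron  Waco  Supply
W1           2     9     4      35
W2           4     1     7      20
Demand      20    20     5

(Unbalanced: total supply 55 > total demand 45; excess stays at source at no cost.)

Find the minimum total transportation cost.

Optimal allocation:
  W1→Vail: 20 × 2 = 40
  W1→Waco: 5 × 4 = 20
  W2→Akron: 20 × 1 = 20
Total = 40 + 20 + 20 = 80.

80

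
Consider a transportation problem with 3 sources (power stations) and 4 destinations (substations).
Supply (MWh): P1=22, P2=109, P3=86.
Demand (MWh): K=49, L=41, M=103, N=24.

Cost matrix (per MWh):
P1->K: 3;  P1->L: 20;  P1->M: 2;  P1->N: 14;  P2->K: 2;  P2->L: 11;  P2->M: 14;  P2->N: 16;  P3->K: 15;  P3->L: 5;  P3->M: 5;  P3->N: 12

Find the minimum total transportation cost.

1352

A cheapest plan:
  P1–M: 22 × 2 = 44
  P2–K: 49 × 2 = 98
  P2–L: 36 × 11 = 396
  P2–N: 24 × 16 = 384
  P3–L: 5 × 5 = 25
  P3–M: 81 × 5 = 405
Total = 44 + 98 + 396 + 384 + 25 + 405 = 1352.
(Supply check: P1 ships 22; P2 ships 109; P3 ships 86.)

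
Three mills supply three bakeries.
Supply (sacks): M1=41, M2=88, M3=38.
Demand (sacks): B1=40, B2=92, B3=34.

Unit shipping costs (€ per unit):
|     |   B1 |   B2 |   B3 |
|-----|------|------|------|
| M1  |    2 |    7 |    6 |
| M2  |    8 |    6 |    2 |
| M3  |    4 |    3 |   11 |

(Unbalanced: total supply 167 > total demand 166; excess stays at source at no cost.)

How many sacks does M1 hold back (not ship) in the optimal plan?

1

An optimal plan:
  M1→B1: 40 sacks
  M2→B2: 54 sacks
  M2→B3: 34 sacks
  M3→B2: 38 sacks
Total cost = €586.
M1 ships 40 of its 41, leaving 1.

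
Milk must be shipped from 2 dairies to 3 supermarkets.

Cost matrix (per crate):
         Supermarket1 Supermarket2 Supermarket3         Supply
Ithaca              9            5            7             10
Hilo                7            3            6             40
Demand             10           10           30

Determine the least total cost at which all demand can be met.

290

Optimal allocation:
  Ithaca→Supermarket3: 10 × 7 = 70
  Hilo→Supermarket1: 10 × 7 = 70
  Hilo→Supermarket2: 10 × 3 = 30
  Hilo→Supermarket3: 20 × 6 = 120
Total = 70 + 70 + 30 + 120 = 290.
(Supply check: Ithaca ships 10; Hilo ships 40.)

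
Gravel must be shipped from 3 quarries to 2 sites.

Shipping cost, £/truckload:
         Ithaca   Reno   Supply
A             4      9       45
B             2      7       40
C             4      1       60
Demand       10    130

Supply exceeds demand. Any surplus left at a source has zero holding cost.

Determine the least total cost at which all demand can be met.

A cheapest plan:
  A→Reno: 40 × £9 = £360
  B→Ithaca: 10 × £2 = £20
  B→Reno: 30 × £7 = £210
  C→Reno: 60 × £1 = £60
Total = 360 + 20 + 210 + 60 = £650.
(Supply check: A ships 40; B ships 40; C ships 60.)

650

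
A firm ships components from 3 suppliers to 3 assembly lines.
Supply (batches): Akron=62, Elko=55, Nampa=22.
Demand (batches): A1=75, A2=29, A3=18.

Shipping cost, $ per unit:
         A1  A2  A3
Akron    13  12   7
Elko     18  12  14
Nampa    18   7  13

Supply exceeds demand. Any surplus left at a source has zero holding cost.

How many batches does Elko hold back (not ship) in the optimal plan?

An optimal plan:
  Akron to A1: 44 batches
  Akron to A3: 18 batches
  Elko to A1: 31 batches
  Elko to A2: 7 batches
  Nampa to A2: 22 batches
Total cost = $1494.
Elko ships 38 of its 55, leaving 17.

17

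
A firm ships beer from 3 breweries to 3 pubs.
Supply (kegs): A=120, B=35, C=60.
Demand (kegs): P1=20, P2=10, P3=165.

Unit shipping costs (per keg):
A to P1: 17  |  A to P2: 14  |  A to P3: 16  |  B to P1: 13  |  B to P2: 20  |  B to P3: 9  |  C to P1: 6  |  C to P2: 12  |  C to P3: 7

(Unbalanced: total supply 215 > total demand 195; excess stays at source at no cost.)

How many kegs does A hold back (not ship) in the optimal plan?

20

An optimal plan:
  A→P2: 10 × 14 = 140
  A→P3: 90 × 16 = 1440
  B→P3: 35 × 9 = 315
  C→P1: 20 × 6 = 120
  C→P3: 40 × 7 = 280
Total cost = 2295.
A ships 100 of its 120, leaving 20.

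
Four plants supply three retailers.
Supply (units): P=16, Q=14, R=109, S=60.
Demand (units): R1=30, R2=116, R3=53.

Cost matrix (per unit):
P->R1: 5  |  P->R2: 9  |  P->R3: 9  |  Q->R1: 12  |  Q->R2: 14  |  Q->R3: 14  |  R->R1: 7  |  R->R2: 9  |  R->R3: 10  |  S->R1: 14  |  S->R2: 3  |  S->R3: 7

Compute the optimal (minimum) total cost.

1448

Optimal allocation:
  P->R1: 16 × 5 = 80
  Q->R3: 14 × 14 = 196
  R->R1: 14 × 7 = 98
  R->R2: 56 × 9 = 504
  R->R3: 39 × 10 = 390
  S->R2: 60 × 3 = 180
Total = 80 + 196 + 98 + 504 + 390 + 180 = 1448.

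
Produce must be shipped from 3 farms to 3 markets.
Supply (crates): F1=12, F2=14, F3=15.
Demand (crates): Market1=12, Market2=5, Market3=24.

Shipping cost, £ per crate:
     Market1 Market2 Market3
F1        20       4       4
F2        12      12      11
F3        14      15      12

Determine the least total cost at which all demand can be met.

394

A cheapest plan:
  F1–Market2: 5 × £4 = £20
  F1–Market3: 7 × £4 = £28
  F2–Market1: 12 × £12 = £144
  F2–Market3: 2 × £11 = £22
  F3–Market3: 15 × £12 = £180
Total = 20 + 28 + 144 + 22 + 180 = £394.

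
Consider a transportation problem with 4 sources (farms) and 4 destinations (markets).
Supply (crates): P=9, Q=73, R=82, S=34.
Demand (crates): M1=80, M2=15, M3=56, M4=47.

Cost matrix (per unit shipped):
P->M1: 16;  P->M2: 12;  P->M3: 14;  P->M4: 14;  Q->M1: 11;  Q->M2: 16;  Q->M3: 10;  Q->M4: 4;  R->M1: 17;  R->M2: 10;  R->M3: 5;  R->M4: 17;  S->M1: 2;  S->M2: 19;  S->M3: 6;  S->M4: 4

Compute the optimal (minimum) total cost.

1303

An optimal shipping plan:
  P→M1: 9 crates
  Q→M1: 26 crates
  Q→M4: 47 crates
  R→M1: 11 crates
  R→M2: 15 crates
  R→M3: 56 crates
  S→M1: 34 crates
Total cost = 1303.
(Supply check: P ships 9; Q ships 73; R ships 82; S ships 34.)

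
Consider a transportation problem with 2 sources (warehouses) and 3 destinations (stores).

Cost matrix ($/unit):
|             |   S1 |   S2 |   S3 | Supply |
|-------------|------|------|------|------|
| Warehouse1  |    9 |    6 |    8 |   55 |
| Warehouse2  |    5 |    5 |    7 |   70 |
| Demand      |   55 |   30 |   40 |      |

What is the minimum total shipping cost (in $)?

An optimal shipping plan:
  Warehouse1 to S2: 30 units
  Warehouse1 to S3: 25 units
  Warehouse2 to S1: 55 units
  Warehouse2 to S3: 15 units
Total cost = $760.

760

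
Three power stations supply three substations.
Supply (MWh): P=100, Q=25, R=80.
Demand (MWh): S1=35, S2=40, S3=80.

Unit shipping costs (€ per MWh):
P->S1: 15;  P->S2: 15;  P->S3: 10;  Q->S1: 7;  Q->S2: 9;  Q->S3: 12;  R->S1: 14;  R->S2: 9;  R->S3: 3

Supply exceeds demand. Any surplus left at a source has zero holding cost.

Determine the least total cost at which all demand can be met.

An optimal shipping plan:
  P to S1: 10 MWh
  P to S2: 40 MWh
  Q to S1: 25 MWh
  R to S3: 80 MWh
Total cost = €1165.

1165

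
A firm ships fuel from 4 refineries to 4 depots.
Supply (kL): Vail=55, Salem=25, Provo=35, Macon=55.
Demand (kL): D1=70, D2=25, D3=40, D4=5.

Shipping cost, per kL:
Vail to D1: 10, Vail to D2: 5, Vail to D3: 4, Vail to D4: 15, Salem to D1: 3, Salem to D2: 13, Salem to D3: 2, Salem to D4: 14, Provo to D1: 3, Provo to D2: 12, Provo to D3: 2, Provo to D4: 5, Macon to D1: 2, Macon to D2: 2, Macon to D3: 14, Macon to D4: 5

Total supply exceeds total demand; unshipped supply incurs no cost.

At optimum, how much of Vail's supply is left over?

An optimal plan:
  Vail to D2: 25 × 5 = 125
  Salem to D1: 15 × 3 = 45
  Salem to D3: 10 × 2 = 20
  Provo to D3: 30 × 2 = 60
  Provo to D4: 5 × 5 = 25
  Macon to D1: 55 × 2 = 110
Total cost = 385.
Vail ships 25 of its 55, leaving 30.

30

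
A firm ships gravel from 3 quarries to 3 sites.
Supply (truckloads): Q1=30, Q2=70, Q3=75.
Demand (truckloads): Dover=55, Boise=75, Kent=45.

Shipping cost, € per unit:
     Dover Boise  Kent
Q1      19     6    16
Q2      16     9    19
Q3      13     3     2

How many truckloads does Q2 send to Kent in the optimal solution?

The minimum-cost plan:
  Q1->Boise: 30 × €6 = €180
  Q2->Dover: 55 × €16 = €880
  Q2->Boise: 15 × €9 = €135
  Q3->Boise: 30 × €3 = €90
  Q3->Kent: 45 × €2 = €90
Total cost = €1375.
The route Q2→Kent is not used.

0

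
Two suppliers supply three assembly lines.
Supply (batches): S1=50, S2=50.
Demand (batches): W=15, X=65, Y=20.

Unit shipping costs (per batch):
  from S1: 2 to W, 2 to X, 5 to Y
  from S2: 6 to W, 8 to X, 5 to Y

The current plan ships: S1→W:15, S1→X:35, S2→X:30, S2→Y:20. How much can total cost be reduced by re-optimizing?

Current plan cost = 15·2 + 35·2 + 30·8 + 20·5 = 440.
Optimal plan:
  S1->X: 50 batches
  S2->W: 15 batches
  S2->X: 15 batches
  S2->Y: 20 batches
Optimal cost = 410.
Saving = 440 − 410 = 30.

30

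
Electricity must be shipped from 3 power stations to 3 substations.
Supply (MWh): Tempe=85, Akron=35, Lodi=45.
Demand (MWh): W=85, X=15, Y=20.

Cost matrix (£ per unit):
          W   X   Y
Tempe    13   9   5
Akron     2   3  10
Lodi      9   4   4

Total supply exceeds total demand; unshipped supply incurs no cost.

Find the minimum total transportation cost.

Optimal allocation:
  Tempe–W: 20 × £13 = £260
  Tempe–Y: 20 × £5 = £100
  Akron–W: 35 × £2 = £70
  Lodi–W: 30 × £9 = £270
  Lodi–X: 15 × £4 = £60
Total = 260 + 100 + 70 + 270 + 60 = £760.
(Supply check: Tempe ships 40; Akron ships 35; Lodi ships 45.)

760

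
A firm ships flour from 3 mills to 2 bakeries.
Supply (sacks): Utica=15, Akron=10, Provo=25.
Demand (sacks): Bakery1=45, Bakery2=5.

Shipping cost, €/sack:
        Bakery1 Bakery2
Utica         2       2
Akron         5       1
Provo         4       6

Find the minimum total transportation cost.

An optimal shipping plan:
  Utica→Bakery1: 15 sacks
  Akron→Bakery1: 5 sacks
  Akron→Bakery2: 5 sacks
  Provo→Bakery1: 25 sacks
Total cost = €160.
(Supply check: Utica ships 15; Akron ships 10; Provo ships 25.)

160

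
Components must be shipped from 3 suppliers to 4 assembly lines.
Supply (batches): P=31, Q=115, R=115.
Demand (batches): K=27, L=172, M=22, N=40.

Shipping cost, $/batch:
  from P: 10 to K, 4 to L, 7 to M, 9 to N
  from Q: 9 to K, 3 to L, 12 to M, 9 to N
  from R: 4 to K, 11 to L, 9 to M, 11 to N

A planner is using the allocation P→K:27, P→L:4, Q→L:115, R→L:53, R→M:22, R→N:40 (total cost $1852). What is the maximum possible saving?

351

Current plan cost = 27·10 + 4·4 + 115·3 + 53·11 + 22·9 + 40·11 = $1852.
Optimal plan:
  P to L: 31 × $4 = $124
  Q to L: 115 × $3 = $345
  R to K: 27 × $4 = $108
  R to L: 26 × $11 = $286
  R to M: 22 × $9 = $198
  R to N: 40 × $11 = $440
Optimal cost = $1501.
Saving = 1852 − 1501 = $351.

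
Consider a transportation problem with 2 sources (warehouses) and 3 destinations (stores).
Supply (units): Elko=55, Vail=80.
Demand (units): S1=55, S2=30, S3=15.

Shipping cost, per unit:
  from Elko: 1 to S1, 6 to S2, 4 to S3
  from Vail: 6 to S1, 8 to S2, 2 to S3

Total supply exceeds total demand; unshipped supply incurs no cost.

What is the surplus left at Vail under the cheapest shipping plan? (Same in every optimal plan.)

Minimum-cost shipments:
  Elko–S1: 55 × 1 = 55
  Vail–S2: 30 × 8 = 240
  Vail–S3: 15 × 2 = 30
Total cost = 325.
Vail ships 45 of its 80, leaving 35.

35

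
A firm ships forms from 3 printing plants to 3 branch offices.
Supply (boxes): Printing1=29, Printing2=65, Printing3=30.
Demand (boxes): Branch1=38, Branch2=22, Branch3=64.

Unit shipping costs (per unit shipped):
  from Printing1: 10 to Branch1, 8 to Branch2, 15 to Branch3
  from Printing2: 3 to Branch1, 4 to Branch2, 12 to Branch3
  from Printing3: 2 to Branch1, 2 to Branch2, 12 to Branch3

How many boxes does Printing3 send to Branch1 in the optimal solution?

The minimum-cost plan:
  Printing1–Branch3: 29 × 15 = 435
  Printing2–Branch1: 30 × 3 = 90
  Printing2–Branch3: 35 × 12 = 420
  Printing3–Branch1: 8 × 2 = 16
  Printing3–Branch2: 22 × 2 = 44
Total cost = 1005.
So Printing3→Branch1 carries 8 boxes.

8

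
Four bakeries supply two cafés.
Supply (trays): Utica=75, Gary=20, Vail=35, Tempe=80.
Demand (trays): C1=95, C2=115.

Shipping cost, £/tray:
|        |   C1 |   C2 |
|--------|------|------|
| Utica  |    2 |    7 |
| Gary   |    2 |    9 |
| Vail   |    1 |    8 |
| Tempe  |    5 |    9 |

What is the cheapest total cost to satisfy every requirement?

Optimal allocation:
  Utica to C1: 40 trays
  Utica to C2: 35 trays
  Gary to C1: 20 trays
  Vail to C1: 35 trays
  Tempe to C2: 80 trays
Total cost = £1120.
(Supply check: Utica ships 75; Gary ships 20; Vail ships 35; Tempe ships 80.)

1120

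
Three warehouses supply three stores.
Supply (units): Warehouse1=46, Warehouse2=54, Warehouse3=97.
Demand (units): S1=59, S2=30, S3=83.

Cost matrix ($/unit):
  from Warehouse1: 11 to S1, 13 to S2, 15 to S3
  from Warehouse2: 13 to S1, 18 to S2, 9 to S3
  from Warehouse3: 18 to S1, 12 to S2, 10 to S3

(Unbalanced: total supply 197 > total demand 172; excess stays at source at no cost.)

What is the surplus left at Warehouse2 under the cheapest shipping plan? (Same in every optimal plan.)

An optimal plan:
  Warehouse1 to S1: 46 × $11 = $506
  Warehouse2 to S1: 13 × $13 = $169
  Warehouse2 to S3: 41 × $9 = $369
  Warehouse3 to S2: 30 × $12 = $360
  Warehouse3 to S3: 42 × $10 = $420
Total cost = $1824.
Warehouse2 ships 54 of its 54, leaving 0.

0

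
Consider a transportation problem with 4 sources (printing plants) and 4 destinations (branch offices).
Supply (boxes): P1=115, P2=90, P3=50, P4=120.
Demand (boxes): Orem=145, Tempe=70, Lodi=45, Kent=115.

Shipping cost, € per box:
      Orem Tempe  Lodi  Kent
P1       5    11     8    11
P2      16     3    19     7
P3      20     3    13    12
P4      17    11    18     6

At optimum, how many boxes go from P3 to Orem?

0

Optimal shipments:
  P1 to Orem: 115 × €5 = €575
  P2 to Orem: 25 × €16 = €400
  P2 to Tempe: 65 × €3 = €195
  P3 to Tempe: 5 × €3 = €15
  P3 to Lodi: 45 × €13 = €585
  P4 to Orem: 5 × €17 = €85
  P4 to Kent: 115 × €6 = €690
Total cost = €2545.
The route P3→Orem is not used.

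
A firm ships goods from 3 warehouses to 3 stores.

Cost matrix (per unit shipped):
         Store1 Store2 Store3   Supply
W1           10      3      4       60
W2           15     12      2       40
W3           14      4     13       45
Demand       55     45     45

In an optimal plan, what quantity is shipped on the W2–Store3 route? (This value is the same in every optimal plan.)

40

Optimal shipments:
  W1 to Store1: 55 × 10 = 550
  W1 to Store3: 5 × 4 = 20
  W2 to Store3: 40 × 2 = 80
  W3 to Store2: 45 × 4 = 180
Total cost = 830.
So W2→Store3 carries 40 units.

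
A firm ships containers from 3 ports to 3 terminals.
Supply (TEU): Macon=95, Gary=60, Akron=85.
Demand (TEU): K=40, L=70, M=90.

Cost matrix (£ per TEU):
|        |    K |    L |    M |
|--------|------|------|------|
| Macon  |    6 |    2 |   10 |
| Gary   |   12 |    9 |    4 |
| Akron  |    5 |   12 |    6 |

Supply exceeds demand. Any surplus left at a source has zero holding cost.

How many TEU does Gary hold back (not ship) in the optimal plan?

Minimum-cost shipments:
  Macon→L: 70 × £2 = £140
  Gary→M: 60 × £4 = £240
  Akron→K: 40 × £5 = £200
  Akron→M: 30 × £6 = £180
Total cost = £760.
Gary ships 60 of its 60, leaving 0.

0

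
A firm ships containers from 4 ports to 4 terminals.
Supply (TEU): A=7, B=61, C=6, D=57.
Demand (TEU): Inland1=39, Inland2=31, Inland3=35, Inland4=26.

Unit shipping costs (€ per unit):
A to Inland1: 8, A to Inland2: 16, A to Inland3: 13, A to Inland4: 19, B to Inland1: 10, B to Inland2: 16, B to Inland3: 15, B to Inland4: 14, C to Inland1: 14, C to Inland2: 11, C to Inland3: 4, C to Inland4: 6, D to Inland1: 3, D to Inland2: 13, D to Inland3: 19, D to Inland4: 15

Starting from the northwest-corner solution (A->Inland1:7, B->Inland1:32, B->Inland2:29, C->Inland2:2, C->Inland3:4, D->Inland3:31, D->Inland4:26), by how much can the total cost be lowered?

489

Current plan cost = 7·8 + 32·10 + 29·16 + 2·11 + 4·4 + 31·19 + 26·15 = €1857.
Optimal plan:
  A->Inland3: 7 × €13 = €91
  B->Inland2: 13 × €16 = €208
  B->Inland3: 22 × €15 = €330
  B->Inland4: 26 × €14 = €364
  C->Inland3: 6 × €4 = €24
  D->Inland1: 39 × €3 = €117
  D->Inland2: 18 × €13 = €234
Optimal cost = €1368.
Saving = 1857 − 1368 = €489.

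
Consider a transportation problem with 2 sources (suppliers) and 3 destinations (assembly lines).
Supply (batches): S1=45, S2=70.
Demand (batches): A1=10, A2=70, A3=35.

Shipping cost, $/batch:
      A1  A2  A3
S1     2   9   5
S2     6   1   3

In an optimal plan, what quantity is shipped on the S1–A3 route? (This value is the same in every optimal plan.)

Solving gives:
  S1->A1: 10 × $2 = $20
  S1->A3: 35 × $5 = $175
  S2->A2: 70 × $1 = $70
Total cost = $265.
So S1→A3 carries 35 batches.

35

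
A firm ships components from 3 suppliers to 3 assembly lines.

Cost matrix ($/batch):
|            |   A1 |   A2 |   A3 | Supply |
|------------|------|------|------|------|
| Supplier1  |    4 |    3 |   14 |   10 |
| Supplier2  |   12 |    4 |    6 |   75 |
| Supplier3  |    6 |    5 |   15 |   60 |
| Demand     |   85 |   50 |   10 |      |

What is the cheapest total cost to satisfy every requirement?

A cheapest plan:
  Supplier1–A1: 10 batches
  Supplier2–A1: 15 batches
  Supplier2–A2: 50 batches
  Supplier2–A3: 10 batches
  Supplier3–A1: 60 batches
Total cost = $840.

840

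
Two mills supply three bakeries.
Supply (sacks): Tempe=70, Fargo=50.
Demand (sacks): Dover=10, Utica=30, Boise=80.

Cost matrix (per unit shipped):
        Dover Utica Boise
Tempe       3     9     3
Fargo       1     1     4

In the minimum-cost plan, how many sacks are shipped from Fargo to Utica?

30

Optimal shipments:
  Tempe→Boise: 70 × 3 = 210
  Fargo→Dover: 10 × 1 = 10
  Fargo→Utica: 30 × 1 = 30
  Fargo→Boise: 10 × 4 = 40
Total cost = 290.
So Fargo→Utica carries 30 sacks.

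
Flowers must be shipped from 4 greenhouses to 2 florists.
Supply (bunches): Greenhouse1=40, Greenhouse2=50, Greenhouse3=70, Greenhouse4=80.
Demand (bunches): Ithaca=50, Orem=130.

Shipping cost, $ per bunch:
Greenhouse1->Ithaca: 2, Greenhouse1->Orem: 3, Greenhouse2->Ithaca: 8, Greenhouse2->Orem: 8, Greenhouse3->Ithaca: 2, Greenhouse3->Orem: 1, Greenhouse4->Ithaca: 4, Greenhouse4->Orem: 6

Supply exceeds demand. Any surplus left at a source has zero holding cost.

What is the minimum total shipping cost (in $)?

510

An optimal shipping plan:
  Greenhouse1→Orem: 40 × $3 = $120
  Greenhouse3→Orem: 70 × $1 = $70
  Greenhouse4→Ithaca: 50 × $4 = $200
  Greenhouse4→Orem: 20 × $6 = $120
Total = 120 + 70 + 200 + 120 = $510.
(Supply check: Greenhouse1 ships 40; Greenhouse2 ships 0; Greenhouse3 ships 70; Greenhouse4 ships 70.)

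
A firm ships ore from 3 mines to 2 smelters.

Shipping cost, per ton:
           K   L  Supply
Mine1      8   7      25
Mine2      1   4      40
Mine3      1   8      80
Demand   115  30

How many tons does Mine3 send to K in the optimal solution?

80

Optimal shipments:
  Mine1 to L: 25 × 7 = 175
  Mine2 to K: 35 × 1 = 35
  Mine2 to L: 5 × 4 = 20
  Mine3 to K: 80 × 1 = 80
Total cost = 310.
So Mine3→K carries 80 tons.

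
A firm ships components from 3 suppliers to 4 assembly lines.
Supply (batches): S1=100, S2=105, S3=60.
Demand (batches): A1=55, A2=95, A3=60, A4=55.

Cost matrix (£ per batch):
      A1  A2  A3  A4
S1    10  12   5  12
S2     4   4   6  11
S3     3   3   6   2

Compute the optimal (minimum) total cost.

1245

An optimal shipping plan:
  S1→A1: 40 × £10 = £400
  S1→A3: 60 × £5 = £300
  S2→A1: 10 × £4 = £40
  S2→A2: 95 × £4 = £380
  S3→A1: 5 × £3 = £15
  S3→A4: 55 × £2 = £110
Total = 400 + 300 + 40 + 380 + 15 + 110 = £1245.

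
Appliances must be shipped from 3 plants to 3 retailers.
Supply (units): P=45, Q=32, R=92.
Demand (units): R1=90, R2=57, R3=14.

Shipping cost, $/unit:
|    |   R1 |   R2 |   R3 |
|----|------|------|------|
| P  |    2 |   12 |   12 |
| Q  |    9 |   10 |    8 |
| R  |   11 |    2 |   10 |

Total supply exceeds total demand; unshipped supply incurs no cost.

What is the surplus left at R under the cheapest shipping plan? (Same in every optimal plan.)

Minimum-cost shipments:
  P–R1: 45 × $2 = $90
  Q–R1: 32 × $9 = $288
  R–R1: 13 × $11 = $143
  R–R2: 57 × $2 = $114
  R–R3: 14 × $10 = $140
Total cost = $775.
R ships 84 of its 92, leaving 8.

8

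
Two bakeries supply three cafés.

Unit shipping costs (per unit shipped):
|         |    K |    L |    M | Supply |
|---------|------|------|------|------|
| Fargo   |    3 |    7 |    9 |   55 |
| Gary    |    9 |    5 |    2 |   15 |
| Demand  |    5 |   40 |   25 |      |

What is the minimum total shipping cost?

An optimal shipping plan:
  Fargo–K: 5 × 3 = 15
  Fargo–L: 40 × 7 = 280
  Fargo–M: 10 × 9 = 90
  Gary–M: 15 × 2 = 30
Total = 15 + 280 + 90 + 30 = 415.
(Supply check: Fargo ships 55; Gary ships 15.)

415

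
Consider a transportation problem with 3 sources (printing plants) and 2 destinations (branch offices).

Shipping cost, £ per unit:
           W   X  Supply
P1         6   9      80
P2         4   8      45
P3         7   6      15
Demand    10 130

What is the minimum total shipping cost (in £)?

1130

Optimal allocation:
  P1->X: 80 boxes
  P2->W: 10 boxes
  P2->X: 35 boxes
  P3->X: 15 boxes
Total cost = £1130.
(Supply check: P1 ships 80; P2 ships 45; P3 ships 15.)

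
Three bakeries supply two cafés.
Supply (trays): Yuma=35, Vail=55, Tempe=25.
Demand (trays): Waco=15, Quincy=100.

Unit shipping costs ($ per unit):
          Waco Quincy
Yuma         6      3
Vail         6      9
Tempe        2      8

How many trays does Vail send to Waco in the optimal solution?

0

Solving gives:
  Yuma to Quincy: 35 × $3 = $105
  Vail to Quincy: 55 × $9 = $495
  Tempe to Waco: 15 × $2 = $30
  Tempe to Quincy: 10 × $8 = $80
Total cost = $710.
The route Vail→Waco is not used.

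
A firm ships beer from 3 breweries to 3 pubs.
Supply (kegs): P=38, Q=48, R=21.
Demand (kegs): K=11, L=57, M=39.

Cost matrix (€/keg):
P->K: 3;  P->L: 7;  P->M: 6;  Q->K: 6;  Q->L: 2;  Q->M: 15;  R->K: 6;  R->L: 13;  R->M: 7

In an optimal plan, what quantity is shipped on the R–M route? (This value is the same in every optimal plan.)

Solving gives:
  P→K: 11 × €3 = €33
  P→L: 9 × €7 = €63
  P→M: 18 × €6 = €108
  Q→L: 48 × €2 = €96
  R→M: 21 × €7 = €147
Total cost = €447.
So R→M carries 21 kegs.

21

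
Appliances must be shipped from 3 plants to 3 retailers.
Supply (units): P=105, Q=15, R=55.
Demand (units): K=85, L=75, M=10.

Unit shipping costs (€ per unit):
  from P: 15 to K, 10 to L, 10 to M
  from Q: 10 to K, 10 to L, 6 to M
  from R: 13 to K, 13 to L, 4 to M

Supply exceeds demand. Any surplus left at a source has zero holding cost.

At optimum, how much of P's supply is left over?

Minimum-cost shipments:
  P→K: 25 × €15 = €375
  P→L: 75 × €10 = €750
  Q→K: 15 × €10 = €150
  R→K: 45 × €13 = €585
  R→M: 10 × €4 = €40
Total cost = €1900.
P ships 100 of its 105, leaving 5.

5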